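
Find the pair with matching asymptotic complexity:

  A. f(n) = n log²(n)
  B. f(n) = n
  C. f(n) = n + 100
B and C

Examining each function:
  A. n log²(n) is O(n log² n)
  B. n is O(n)
  C. n + 100 is O(n)

Functions B and C both have the same complexity class.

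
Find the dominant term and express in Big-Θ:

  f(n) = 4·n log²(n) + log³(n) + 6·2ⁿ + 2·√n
Θ(2ⁿ)

Order the terms by growth rate: log³(n) ≺ 2·√n ≺ 4·n log²(n) ≺ 6·2ⁿ.
The fastest-growing term 6·2ⁿ dominates as n → ∞; dropping its constant factor gives Θ(2ⁿ).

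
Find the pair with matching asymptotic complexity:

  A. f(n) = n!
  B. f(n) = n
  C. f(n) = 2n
B and C

Examining each function:
  A. n! is O(n!)
  B. n is O(n)
  C. 2n is O(n)

Functions B and C both have the same complexity class.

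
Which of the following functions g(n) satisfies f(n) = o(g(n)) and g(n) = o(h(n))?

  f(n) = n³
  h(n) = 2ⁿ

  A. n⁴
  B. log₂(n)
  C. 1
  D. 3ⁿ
A

We need g(n) with n³ = o(g(n)) and g(n) = o(2ⁿ), i.e. O(n³) ≺ g ≺ O(2ⁿ).
Check each option:
  A. n⁴ — O(n⁴) is strictly between O(n³) and O(2ⁿ) ✓
  B. log₂(n) — O(log n) does not grow strictly faster than f(n)
  C. 1 — O(1) does not grow strictly faster than f(n)
  D. 3ⁿ — O(3ⁿ) does not grow strictly slower than h(n)

Only option A (n⁴) lies strictly between.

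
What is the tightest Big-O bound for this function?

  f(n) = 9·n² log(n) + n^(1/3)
O(n² log n)

The dominant term in 9·n² log(n) + n^(1/3) is 9·n² log(n), which is Θ(n² log n).
Lower-order terms (n^(1/3)) are asymptotically negligible.
Constants are absorbed, so the tightest bound is O(n² log n).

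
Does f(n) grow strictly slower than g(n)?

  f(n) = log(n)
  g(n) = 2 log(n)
False

f(n) = log(n) is O(log n), and g(n) = 2 log(n) is O(log n).
Since they have the same growth rate, f(n) = o(g(n)) is false.
(f = o(g) requires f to grow strictly slower, not equal.)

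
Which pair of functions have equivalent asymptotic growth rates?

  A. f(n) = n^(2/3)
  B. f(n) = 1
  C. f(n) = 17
B and C

Examining each function:
  A. n^(2/3) is O(n^(2/3))
  B. 1 is O(1)
  C. 17 is O(1)

Functions B and C both have the same complexity class.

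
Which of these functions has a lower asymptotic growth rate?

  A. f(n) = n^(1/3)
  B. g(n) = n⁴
A

f(n) = n^(1/3) is O(n^(1/3)), while g(n) = n⁴ is O(n⁴).
Since O(n^(1/3)) grows slower than O(n⁴), f(n) is dominated.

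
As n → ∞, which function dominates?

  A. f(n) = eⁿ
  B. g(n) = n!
B

f(n) = eⁿ is O(eⁿ), while g(n) = n! is O(n!).
Since O(n!) grows faster than O(eⁿ), g(n) dominates.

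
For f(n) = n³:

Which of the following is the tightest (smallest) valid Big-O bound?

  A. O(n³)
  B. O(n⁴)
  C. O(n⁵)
A

f(n) = n³ is O(n³).
All listed options are valid Big-O bounds (upper bounds),
but O(n³) is the tightest (smallest valid bound).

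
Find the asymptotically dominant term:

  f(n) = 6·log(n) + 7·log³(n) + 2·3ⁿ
2·3ⁿ

Looking at each term:
  - 6·log(n) is O(log n)
  - 7·log³(n) is O(log³ n)
  - 2·3ⁿ is O(3ⁿ)

The term 2·3ⁿ (O(3ⁿ)) grows fastest and dominates all others.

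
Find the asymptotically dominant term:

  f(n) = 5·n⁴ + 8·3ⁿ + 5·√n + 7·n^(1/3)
8·3ⁿ

Looking at each term:
  - 5·n⁴ is O(n⁴)
  - 8·3ⁿ is O(3ⁿ)
  - 5·√n is O(√n)
  - 7·n^(1/3) is O(n^(1/3))

The term 8·3ⁿ (O(3ⁿ)) grows fastest and dominates all others.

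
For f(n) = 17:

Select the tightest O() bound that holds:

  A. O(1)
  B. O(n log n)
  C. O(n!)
A

f(n) = 17 is O(1).
All listed options are valid Big-O bounds (upper bounds),
but O(1) is the tightest (smallest valid bound).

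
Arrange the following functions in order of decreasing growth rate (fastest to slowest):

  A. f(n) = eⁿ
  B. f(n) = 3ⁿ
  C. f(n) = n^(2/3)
B > A > C

Comparing growth rates:
B = 3ⁿ is O(3ⁿ)
A = eⁿ is O(eⁿ)
C = n^(2/3) is O(n^(2/3))

Therefore, the order from fastest to slowest is: B > A > C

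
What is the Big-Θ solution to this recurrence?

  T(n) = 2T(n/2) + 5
Θ(n)

Master Theorem: a = 2, b = 2, f(n) = 5.
Compute the critical exponent d = log₂(2) = 1.
Compare f(n) = Θ(1) against n^d:
  k = 0 < d = 1, so f(n) = O(n^(d-ε)) — Case 1.
  The recursion cost dominates: T(n) = Θ(n^d) = Θ(n).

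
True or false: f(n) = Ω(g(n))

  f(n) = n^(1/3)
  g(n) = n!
False

f(n) = n^(1/3) is O(n^(1/3)), and g(n) = n! is O(n!).
Since O(n^(1/3)) grows slower than O(n!), f(n) = Ω(g(n)) is false.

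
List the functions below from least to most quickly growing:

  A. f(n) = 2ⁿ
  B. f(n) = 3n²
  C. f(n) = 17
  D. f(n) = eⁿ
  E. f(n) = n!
C < B < A < D < E

Comparing growth rates:
C = 17 is O(1)
B = 3n² is O(n²)
A = 2ⁿ is O(2ⁿ)
D = eⁿ is O(eⁿ)
E = n! is O(n!)

Therefore, the order from slowest to fastest is: C < B < A < D < E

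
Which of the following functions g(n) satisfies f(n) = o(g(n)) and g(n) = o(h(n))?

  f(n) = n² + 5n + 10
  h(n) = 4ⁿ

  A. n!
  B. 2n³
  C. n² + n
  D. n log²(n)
B

We need g(n) with n² + 5n + 10 = o(g(n)) and g(n) = o(4ⁿ), i.e. O(n²) ≺ g ≺ O(4ⁿ).
Check each option:
  A. n! — O(n!) does not grow strictly slower than h(n)
  B. 2n³ — O(n³) is strictly between O(n²) and O(4ⁿ) ✓
  C. n² + n — O(n²) does not grow strictly faster than f(n)
  D. n log²(n) — O(n log² n) does not grow strictly faster than f(n)

Only option B (2n³) lies strictly between.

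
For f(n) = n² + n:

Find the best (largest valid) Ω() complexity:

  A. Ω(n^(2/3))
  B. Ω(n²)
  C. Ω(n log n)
B

f(n) = n² + n is Ω(n²).
All listed options are valid Big-Ω bounds (lower bounds),
but Ω(n²) is the tightest (largest valid bound).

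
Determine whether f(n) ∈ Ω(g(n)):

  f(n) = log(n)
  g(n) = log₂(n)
True

f(n) = log(n) and g(n) = log₂(n) are both O(log n).
Big-Ω permits equal growth rates (f ≥ c·g for some c > 0), so f(n) = Ω(g(n)) is true.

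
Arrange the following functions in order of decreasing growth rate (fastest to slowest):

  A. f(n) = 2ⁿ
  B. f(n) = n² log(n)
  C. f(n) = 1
A > B > C

Comparing growth rates:
A = 2ⁿ is O(2ⁿ)
B = n² log(n) is O(n² log n)
C = 1 is O(1)

Therefore, the order from fastest to slowest is: A > B > C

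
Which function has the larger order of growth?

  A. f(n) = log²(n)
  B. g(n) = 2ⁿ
B

f(n) = log²(n) is O(log² n), while g(n) = 2ⁿ is O(2ⁿ).
Since O(2ⁿ) grows faster than O(log² n), g(n) dominates.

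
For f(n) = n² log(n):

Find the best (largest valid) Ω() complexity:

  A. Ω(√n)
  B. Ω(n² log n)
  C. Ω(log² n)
B

f(n) = n² log(n) is Ω(n² log n).
All listed options are valid Big-Ω bounds (lower bounds),
but Ω(n² log n) is the tightest (largest valid bound).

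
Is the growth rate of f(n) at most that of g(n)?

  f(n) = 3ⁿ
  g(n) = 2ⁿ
False

f(n) = 3ⁿ is O(3ⁿ), and g(n) = 2ⁿ is O(2ⁿ).
Since O(3ⁿ) grows faster than O(2ⁿ), f(n) = O(g(n)) is false.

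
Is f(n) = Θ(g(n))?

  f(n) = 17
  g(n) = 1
True

f(n) = 17 and g(n) = 1 are both O(1).
Since they have the same asymptotic growth rate, f(n) = Θ(g(n)) is true.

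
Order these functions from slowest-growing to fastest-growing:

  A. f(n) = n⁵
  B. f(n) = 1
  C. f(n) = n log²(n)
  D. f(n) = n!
B < C < A < D

Comparing growth rates:
B = 1 is O(1)
C = n log²(n) is O(n log² n)
A = n⁵ is O(n⁵)
D = n! is O(n!)

Therefore, the order from slowest to fastest is: B < C < A < D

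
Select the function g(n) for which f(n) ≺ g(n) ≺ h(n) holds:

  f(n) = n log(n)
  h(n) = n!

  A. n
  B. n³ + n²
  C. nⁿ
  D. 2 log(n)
B

We need g(n) with n log(n) = o(g(n)) and g(n) = o(n!), i.e. O(n log n) ≺ g ≺ O(n!).
Check each option:
  A. n — O(n) does not grow strictly faster than f(n)
  B. n³ + n² — O(n³) is strictly between O(n log n) and O(n!) ✓
  C. nⁿ — O(nⁿ) does not grow strictly slower than h(n)
  D. 2 log(n) — O(log n) does not grow strictly faster than f(n)

Only option B (n³ + n²) lies strictly between.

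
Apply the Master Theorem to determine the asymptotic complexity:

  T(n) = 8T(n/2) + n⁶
Θ(n⁶)

Master Theorem: a = 8, b = 2, f(n) = n⁶.
Compute the critical exponent d = log₂(8) = 3.
Compare f(n) = Θ(n⁶) against n^d:
  k = 6 > d = 3, so f(n) = Ω(n^(d+ε)) — Case 3.
  Regularity: a·(n/b)^6/n^6 = a/b^6 = 8/64 < 1 ✓.
  The top-level work dominates: T(n) = Θ(f(n)) = Θ(n⁶).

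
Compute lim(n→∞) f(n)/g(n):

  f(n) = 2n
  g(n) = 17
∞

Since 2n (O(n)) grows faster than 17 (O(1)),
the ratio f(n)/g(n) → ∞ as n → ∞.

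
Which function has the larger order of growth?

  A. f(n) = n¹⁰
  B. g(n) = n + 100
A

f(n) = n¹⁰ is O(n¹⁰), while g(n) = n + 100 is O(n).
Since O(n¹⁰) grows faster than O(n), f(n) dominates.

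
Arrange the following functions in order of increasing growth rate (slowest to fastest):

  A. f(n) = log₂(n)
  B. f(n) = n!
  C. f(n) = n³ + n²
A < C < B

Comparing growth rates:
A = log₂(n) is O(log n)
C = n³ + n² is O(n³)
B = n! is O(n!)

Therefore, the order from slowest to fastest is: A < C < B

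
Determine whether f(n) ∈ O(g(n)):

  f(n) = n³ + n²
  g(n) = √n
False

f(n) = n³ + n² is O(n³), and g(n) = √n is O(√n).
Since O(n³) grows faster than O(√n), f(n) = O(g(n)) is false.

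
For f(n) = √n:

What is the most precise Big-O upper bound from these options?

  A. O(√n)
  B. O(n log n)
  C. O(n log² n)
A

f(n) = √n is O(√n).
All listed options are valid Big-O bounds (upper bounds),
but O(√n) is the tightest (smallest valid bound).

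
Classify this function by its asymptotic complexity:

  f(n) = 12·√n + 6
O(√n)

The dominant term in 12·√n + 6 is 12·√n, which is Θ(√n).
Lower-order terms (6) are asymptotically negligible.
Constants are absorbed, so the tightest bound is O(√n).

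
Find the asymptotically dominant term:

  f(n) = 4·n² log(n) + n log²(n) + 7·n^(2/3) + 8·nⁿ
8·nⁿ

Looking at each term:
  - 4·n² log(n) is O(n² log n)
  - n log²(n) is O(n log² n)
  - 7·n^(2/3) is O(n^(2/3))
  - 8·nⁿ is O(nⁿ)

The term 8·nⁿ (O(nⁿ)) grows fastest and dominates all others.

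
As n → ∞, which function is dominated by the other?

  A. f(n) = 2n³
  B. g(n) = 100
B

f(n) = 2n³ is O(n³), while g(n) = 100 is O(1).
Since O(1) grows slower than O(n³), g(n) is dominated.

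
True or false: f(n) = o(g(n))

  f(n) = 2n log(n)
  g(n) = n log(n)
False

f(n) = 2n log(n) is O(n log n), and g(n) = n log(n) is O(n log n).
Since they have the same growth rate, f(n) = o(g(n)) is false.
(f = o(g) requires f to grow strictly slower, not equal.)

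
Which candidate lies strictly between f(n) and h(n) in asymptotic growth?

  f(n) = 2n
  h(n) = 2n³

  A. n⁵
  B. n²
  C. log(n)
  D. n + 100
B

We need g(n) with 2n = o(g(n)) and g(n) = o(2n³), i.e. O(n) ≺ g ≺ O(n³).
Check each option:
  A. n⁵ — O(n⁵) does not grow strictly slower than h(n)
  B. n² — O(n²) is strictly between O(n) and O(n³) ✓
  C. log(n) — O(log n) does not grow strictly faster than f(n)
  D. n + 100 — O(n) does not grow strictly faster than f(n)

Only option B (n²) lies strictly between.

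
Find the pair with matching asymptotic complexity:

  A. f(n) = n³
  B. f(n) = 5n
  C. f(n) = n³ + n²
A and C

Examining each function:
  A. n³ is O(n³)
  B. 5n is O(n)
  C. n³ + n² is O(n³)

Functions A and C both have the same complexity class.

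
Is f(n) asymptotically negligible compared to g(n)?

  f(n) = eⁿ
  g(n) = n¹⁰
False

f(n) = eⁿ is O(eⁿ), and g(n) = n¹⁰ is O(n¹⁰).
Since O(eⁿ) grows faster than or equal to O(n¹⁰), f(n) = o(g(n)) is false.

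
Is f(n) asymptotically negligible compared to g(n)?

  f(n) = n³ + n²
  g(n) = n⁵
True

f(n) = n³ + n² is O(n³), and g(n) = n⁵ is O(n⁵).
Since O(n³) grows strictly slower than O(n⁵), f(n) = o(g(n)) is true.
This means lim(n→∞) f(n)/g(n) = 0.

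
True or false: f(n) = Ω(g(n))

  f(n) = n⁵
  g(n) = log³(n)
True

f(n) = n⁵ is O(n⁵), and g(n) = log³(n) is O(log³ n).
Since O(n⁵) grows at least as fast as O(log³ n), f(n) = Ω(g(n)) is true.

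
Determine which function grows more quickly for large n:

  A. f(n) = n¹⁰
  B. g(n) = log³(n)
A

f(n) = n¹⁰ is O(n¹⁰), while g(n) = log³(n) is O(log³ n).
Since O(n¹⁰) grows faster than O(log³ n), f(n) dominates.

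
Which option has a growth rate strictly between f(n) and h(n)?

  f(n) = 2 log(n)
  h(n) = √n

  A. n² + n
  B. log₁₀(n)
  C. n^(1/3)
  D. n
C

We need g(n) with 2 log(n) = o(g(n)) and g(n) = o(√n), i.e. O(log n) ≺ g ≺ O(√n).
Check each option:
  A. n² + n — O(n²) does not grow strictly slower than h(n)
  B. log₁₀(n) — O(log n) does not grow strictly faster than f(n)
  C. n^(1/3) — O(n^(1/3)) is strictly between O(log n) and O(√n) ✓
  D. n — O(n) does not grow strictly slower than h(n)

Only option C (n^(1/3)) lies strictly between.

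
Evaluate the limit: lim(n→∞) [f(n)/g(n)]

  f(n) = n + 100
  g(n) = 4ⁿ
0

Since n + 100 (O(n)) grows slower than 4ⁿ (O(4ⁿ)),
the ratio f(n)/g(n) → 0 as n → ∞.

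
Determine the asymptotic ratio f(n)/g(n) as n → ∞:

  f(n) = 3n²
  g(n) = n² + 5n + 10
3

Since 3n² and n² + 5n + 10 have the same growth rate (O(n²)),
the ratio converges to a constant: 3.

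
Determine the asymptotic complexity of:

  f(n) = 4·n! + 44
O(n!)

The dominant term in 4·n! + 44 is 4·n!, which is Θ(n!).
Lower-order terms (44) are asymptotically negligible.
Constants are absorbed, so the tightest bound is O(n!).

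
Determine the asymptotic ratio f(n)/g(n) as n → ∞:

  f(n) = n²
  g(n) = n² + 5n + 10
1

Since n² and n² + 5n + 10 have the same growth rate (O(n²)),
the ratio converges to a constant: 1.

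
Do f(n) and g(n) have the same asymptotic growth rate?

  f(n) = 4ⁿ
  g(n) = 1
False

f(n) = 4ⁿ is O(4ⁿ), and g(n) = 1 is O(1).
Since they have different growth rates, f(n) = Θ(g(n)) is false.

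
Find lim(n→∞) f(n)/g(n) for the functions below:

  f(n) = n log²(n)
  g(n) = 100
∞

Since n log²(n) (O(n log² n)) grows faster than 100 (O(1)),
the ratio f(n)/g(n) → ∞ as n → ∞.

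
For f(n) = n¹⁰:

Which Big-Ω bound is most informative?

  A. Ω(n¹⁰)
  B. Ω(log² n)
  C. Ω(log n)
A

f(n) = n¹⁰ is Ω(n¹⁰).
All listed options are valid Big-Ω bounds (lower bounds),
but Ω(n¹⁰) is the tightest (largest valid bound).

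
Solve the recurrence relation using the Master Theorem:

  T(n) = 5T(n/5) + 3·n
Θ(n log n)

Master Theorem: a = 5, b = 5, f(n) = 3·n.
Compute the critical exponent d = log₅(5) = 1.
Compare f(n) = Θ(n) against n^d:
  k = 1 = d, so f(n) = Θ(n^d) — Case 2.
  Work is balanced across levels: T(n) = Θ(n^d log n) = Θ(n log n).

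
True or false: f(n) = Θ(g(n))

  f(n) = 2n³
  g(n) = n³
True

f(n) = 2n³ and g(n) = n³ are both O(n³).
Since they have the same asymptotic growth rate, f(n) = Θ(g(n)) is true.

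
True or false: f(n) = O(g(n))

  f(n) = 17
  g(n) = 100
True

f(n) = 17 and g(n) = 100 are both O(1).
Big-O permits equal growth rates (f ≤ c·g for some c), so f(n) = O(g(n)) is true.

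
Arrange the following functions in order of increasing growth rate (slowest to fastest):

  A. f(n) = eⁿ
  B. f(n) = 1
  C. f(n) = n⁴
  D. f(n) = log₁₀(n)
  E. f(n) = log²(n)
B < D < E < C < A

Comparing growth rates:
B = 1 is O(1)
D = log₁₀(n) is O(log n)
E = log²(n) is O(log² n)
C = n⁴ is O(n⁴)
A = eⁿ is O(eⁿ)

Therefore, the order from slowest to fastest is: B < D < E < C < A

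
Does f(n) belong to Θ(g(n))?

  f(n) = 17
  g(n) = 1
True

f(n) = 17 and g(n) = 1 are both O(1).
Since they have the same asymptotic growth rate, f(n) = Θ(g(n)) is true.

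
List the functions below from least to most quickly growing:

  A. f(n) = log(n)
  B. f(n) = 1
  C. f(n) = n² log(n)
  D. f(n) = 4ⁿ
B < A < C < D

Comparing growth rates:
B = 1 is O(1)
A = log(n) is O(log n)
C = n² log(n) is O(n² log n)
D = 4ⁿ is O(4ⁿ)

Therefore, the order from slowest to fastest is: B < A < C < D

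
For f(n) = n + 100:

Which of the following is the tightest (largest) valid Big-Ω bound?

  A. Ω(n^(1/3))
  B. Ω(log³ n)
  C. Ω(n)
C

f(n) = n + 100 is Ω(n).
All listed options are valid Big-Ω bounds (lower bounds),
but Ω(n) is the tightest (largest valid bound).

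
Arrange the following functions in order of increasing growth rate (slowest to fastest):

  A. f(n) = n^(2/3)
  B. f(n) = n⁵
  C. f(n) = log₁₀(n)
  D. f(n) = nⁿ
C < A < B < D

Comparing growth rates:
C = log₁₀(n) is O(log n)
A = n^(2/3) is O(n^(2/3))
B = n⁵ is O(n⁵)
D = nⁿ is O(nⁿ)

Therefore, the order from slowest to fastest is: C < A < B < D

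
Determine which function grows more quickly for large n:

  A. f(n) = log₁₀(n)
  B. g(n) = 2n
B

f(n) = log₁₀(n) is O(log n), while g(n) = 2n is O(n).
Since O(n) grows faster than O(log n), g(n) dominates.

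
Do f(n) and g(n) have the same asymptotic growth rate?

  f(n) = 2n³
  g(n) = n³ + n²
True

f(n) = 2n³ and g(n) = n³ + n² are both O(n³).
Since they have the same asymptotic growth rate, f(n) = Θ(g(n)) is true.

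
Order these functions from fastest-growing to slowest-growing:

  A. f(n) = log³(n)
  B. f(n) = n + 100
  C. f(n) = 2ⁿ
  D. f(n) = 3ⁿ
D > C > B > A

Comparing growth rates:
D = 3ⁿ is O(3ⁿ)
C = 2ⁿ is O(2ⁿ)
B = n + 100 is O(n)
A = log³(n) is O(log³ n)

Therefore, the order from fastest to slowest is: D > C > B > A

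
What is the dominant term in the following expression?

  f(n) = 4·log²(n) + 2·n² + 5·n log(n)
2·n²

Looking at each term:
  - 4·log²(n) is O(log² n)
  - 2·n² is O(n²)
  - 5·n log(n) is O(n log n)

The term 2·n² (O(n²)) grows fastest and dominates all others.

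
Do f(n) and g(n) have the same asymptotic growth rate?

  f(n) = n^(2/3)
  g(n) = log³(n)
False

f(n) = n^(2/3) is O(n^(2/3)), and g(n) = log³(n) is O(log³ n).
Since they have different growth rates, f(n) = Θ(g(n)) is false.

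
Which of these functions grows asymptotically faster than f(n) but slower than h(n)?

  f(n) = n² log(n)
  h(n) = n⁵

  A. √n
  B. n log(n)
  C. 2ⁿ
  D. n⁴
D

We need g(n) with n² log(n) = o(g(n)) and g(n) = o(n⁵), i.e. O(n² log n) ≺ g ≺ O(n⁵).
Check each option:
  A. √n — O(√n) does not grow strictly faster than f(n)
  B. n log(n) — O(n log n) does not grow strictly faster than f(n)
  C. 2ⁿ — O(2ⁿ) does not grow strictly slower than h(n)
  D. n⁴ — O(n⁴) is strictly between O(n² log n) and O(n⁵) ✓

Only option D (n⁴) lies strictly between.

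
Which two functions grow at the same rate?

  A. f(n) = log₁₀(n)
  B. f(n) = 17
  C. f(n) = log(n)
A and C

Examining each function:
  A. log₁₀(n) is O(log n)
  B. 17 is O(1)
  C. log(n) is O(log n)

Functions A and C both have the same complexity class.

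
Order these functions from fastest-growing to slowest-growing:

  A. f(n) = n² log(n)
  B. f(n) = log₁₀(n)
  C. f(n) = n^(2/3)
A > C > B

Comparing growth rates:
A = n² log(n) is O(n² log n)
C = n^(2/3) is O(n^(2/3))
B = log₁₀(n) is O(log n)

Therefore, the order from fastest to slowest is: A > C > B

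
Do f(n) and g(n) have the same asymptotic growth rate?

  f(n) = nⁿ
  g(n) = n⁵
False

f(n) = nⁿ is O(nⁿ), and g(n) = n⁵ is O(n⁵).
Since they have different growth rates, f(n) = Θ(g(n)) is false.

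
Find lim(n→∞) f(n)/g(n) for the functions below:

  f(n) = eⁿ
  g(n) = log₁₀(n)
∞

Since eⁿ (O(eⁿ)) grows faster than log₁₀(n) (O(log n)),
the ratio f(n)/g(n) → ∞ as n → ∞.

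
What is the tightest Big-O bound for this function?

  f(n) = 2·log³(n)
O(log³ n)

The dominant term in 2·log³(n) is 2·log³(n), which is Θ(log³ n).
Constants are absorbed, so the tightest bound is O(log³ n).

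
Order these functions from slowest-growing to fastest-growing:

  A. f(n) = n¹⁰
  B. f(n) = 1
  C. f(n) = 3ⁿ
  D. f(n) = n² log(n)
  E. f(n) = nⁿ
B < D < A < C < E

Comparing growth rates:
B = 1 is O(1)
D = n² log(n) is O(n² log n)
A = n¹⁰ is O(n¹⁰)
C = 3ⁿ is O(3ⁿ)
E = nⁿ is O(nⁿ)

Therefore, the order from slowest to fastest is: B < D < A < C < E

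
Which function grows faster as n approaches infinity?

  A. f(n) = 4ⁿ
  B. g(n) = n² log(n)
A

f(n) = 4ⁿ is O(4ⁿ), while g(n) = n² log(n) is O(n² log n).
Since O(4ⁿ) grows faster than O(n² log n), f(n) dominates.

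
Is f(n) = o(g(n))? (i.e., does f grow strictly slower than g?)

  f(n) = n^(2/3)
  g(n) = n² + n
True

f(n) = n^(2/3) is O(n^(2/3)), and g(n) = n² + n is O(n²).
Since O(n^(2/3)) grows strictly slower than O(n²), f(n) = o(g(n)) is true.
This means lim(n→∞) f(n)/g(n) = 0.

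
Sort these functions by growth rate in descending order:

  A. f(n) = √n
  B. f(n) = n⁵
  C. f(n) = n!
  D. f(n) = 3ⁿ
C > D > B > A

Comparing growth rates:
C = n! is O(n!)
D = 3ⁿ is O(3ⁿ)
B = n⁵ is O(n⁵)
A = √n is O(√n)

Therefore, the order from fastest to slowest is: C > D > B > A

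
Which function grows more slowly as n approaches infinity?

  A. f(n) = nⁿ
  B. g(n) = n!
B

f(n) = nⁿ is O(nⁿ), while g(n) = n! is O(n!).
Since O(n!) grows slower than O(nⁿ), g(n) is dominated.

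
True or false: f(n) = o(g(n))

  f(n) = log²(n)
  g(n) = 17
False

f(n) = log²(n) is O(log² n), and g(n) = 17 is O(1).
Since O(log² n) grows faster than or equal to O(1), f(n) = o(g(n)) is false.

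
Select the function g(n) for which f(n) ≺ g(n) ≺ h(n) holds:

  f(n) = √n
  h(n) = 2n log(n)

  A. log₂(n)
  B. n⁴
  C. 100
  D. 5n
D

We need g(n) with √n = o(g(n)) and g(n) = o(2n log(n)), i.e. O(√n) ≺ g ≺ O(n log n).
Check each option:
  A. log₂(n) — O(log n) does not grow strictly faster than f(n)
  B. n⁴ — O(n⁴) does not grow strictly slower than h(n)
  C. 100 — O(1) does not grow strictly faster than f(n)
  D. 5n — O(n) is strictly between O(√n) and O(n log n) ✓

Only option D (5n) lies strictly between.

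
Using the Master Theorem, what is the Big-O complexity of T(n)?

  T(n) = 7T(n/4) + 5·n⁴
Θ(n⁴)

Master Theorem: a = 7, b = 4, f(n) = 5·n⁴.
Compute the critical exponent d = log₄(7) = 1.404.
Compare f(n) = Θ(n⁴) against n^d:
  k = 4 > d = 1.404, so f(n) = Ω(n^(d+ε)) — Case 3.
  Regularity: a·(n/b)^4/n^4 = a/b^4 = 7/256 < 1 ✓.
  The top-level work dominates: T(n) = Θ(f(n)) = Θ(n⁴).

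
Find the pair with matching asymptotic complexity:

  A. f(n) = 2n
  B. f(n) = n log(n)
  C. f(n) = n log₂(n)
B and C

Examining each function:
  A. 2n is O(n)
  B. n log(n) is O(n log n)
  C. n log₂(n) is O(n log n)

Functions B and C both have the same complexity class.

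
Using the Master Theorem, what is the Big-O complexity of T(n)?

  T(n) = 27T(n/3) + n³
Θ(n³ log n)

Master Theorem: a = 27, b = 3, f(n) = n³.
Compute the critical exponent d = log₃(27) = 3.
Compare f(n) = Θ(n³) against n^d:
  k = 3 = d, so f(n) = Θ(n^d) — Case 2.
  Work is balanced across levels: T(n) = Θ(n^d log n) = Θ(n³ log n).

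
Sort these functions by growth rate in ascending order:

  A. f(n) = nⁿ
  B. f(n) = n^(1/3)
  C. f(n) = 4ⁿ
B < C < A

Comparing growth rates:
B = n^(1/3) is O(n^(1/3))
C = 4ⁿ is O(4ⁿ)
A = nⁿ is O(nⁿ)

Therefore, the order from slowest to fastest is: B < C < A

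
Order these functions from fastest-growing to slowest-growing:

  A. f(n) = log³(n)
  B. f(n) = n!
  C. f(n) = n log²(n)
B > C > A

Comparing growth rates:
B = n! is O(n!)
C = n log²(n) is O(n log² n)
A = log³(n) is O(log³ n)

Therefore, the order from fastest to slowest is: B > C > A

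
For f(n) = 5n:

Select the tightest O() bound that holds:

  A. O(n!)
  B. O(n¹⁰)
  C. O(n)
C

f(n) = 5n is O(n).
All listed options are valid Big-O bounds (upper bounds),
but O(n) is the tightest (smallest valid bound).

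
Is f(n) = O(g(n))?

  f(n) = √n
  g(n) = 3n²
True

f(n) = √n is O(√n), and g(n) = 3n² is O(n²).
Since O(√n) ⊆ O(n²) (f grows no faster than g), f(n) = O(g(n)) is true.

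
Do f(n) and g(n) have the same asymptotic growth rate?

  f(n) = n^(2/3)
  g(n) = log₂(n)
False

f(n) = n^(2/3) is O(n^(2/3)), and g(n) = log₂(n) is O(log n).
Since they have different growth rates, f(n) = Θ(g(n)) is false.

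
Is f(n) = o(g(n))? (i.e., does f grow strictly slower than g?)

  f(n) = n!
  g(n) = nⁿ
True

f(n) = n! is O(n!), and g(n) = nⁿ is O(nⁿ).
Since O(n!) grows strictly slower than O(nⁿ), f(n) = o(g(n)) is true.
This means lim(n→∞) f(n)/g(n) = 0.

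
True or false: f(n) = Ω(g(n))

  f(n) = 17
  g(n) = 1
True

f(n) = 17 and g(n) = 1 are both O(1).
Big-Ω permits equal growth rates (f ≥ c·g for some c > 0), so f(n) = Ω(g(n)) is true.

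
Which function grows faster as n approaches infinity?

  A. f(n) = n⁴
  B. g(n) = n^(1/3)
A

f(n) = n⁴ is O(n⁴), while g(n) = n^(1/3) is O(n^(1/3)).
Since O(n⁴) grows faster than O(n^(1/3)), f(n) dominates.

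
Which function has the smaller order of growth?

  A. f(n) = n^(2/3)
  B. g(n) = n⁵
A

f(n) = n^(2/3) is O(n^(2/3)), while g(n) = n⁵ is O(n⁵).
Since O(n^(2/3)) grows slower than O(n⁵), f(n) is dominated.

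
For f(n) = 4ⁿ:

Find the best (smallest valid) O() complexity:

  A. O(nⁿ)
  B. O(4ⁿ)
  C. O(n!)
B

f(n) = 4ⁿ is O(4ⁿ).
All listed options are valid Big-O bounds (upper bounds),
but O(4ⁿ) is the tightest (smallest valid bound).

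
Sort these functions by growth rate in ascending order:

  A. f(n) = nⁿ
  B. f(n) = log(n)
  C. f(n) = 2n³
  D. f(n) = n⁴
B < C < D < A

Comparing growth rates:
B = log(n) is O(log n)
C = 2n³ is O(n³)
D = n⁴ is O(n⁴)
A = nⁿ is O(nⁿ)

Therefore, the order from slowest to fastest is: B < C < D < A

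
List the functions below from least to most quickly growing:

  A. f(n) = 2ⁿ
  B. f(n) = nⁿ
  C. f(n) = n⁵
C < A < B

Comparing growth rates:
C = n⁵ is O(n⁵)
A = 2ⁿ is O(2ⁿ)
B = nⁿ is O(nⁿ)

Therefore, the order from slowest to fastest is: C < A < B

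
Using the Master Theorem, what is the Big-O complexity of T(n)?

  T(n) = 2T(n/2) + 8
Θ(n)

Master Theorem: a = 2, b = 2, f(n) = 8.
Compute the critical exponent d = log₂(2) = 1.
Compare f(n) = Θ(1) against n^d:
  k = 0 < d = 1, so f(n) = O(n^(d-ε)) — Case 1.
  The recursion cost dominates: T(n) = Θ(n^d) = Θ(n).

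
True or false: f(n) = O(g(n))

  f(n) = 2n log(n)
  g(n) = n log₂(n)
True

f(n) = 2n log(n) and g(n) = n log₂(n) are both O(n log n).
Big-O permits equal growth rates (f ≤ c·g for some c), so f(n) = O(g(n)) is true.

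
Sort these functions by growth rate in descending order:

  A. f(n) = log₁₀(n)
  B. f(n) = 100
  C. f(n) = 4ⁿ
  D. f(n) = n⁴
C > D > A > B

Comparing growth rates:
C = 4ⁿ is O(4ⁿ)
D = n⁴ is O(n⁴)
A = log₁₀(n) is O(log n)
B = 100 is O(1)

Therefore, the order from fastest to slowest is: C > D > A > B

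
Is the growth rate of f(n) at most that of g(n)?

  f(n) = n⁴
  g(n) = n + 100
False

f(n) = n⁴ is O(n⁴), and g(n) = n + 100 is O(n).
Since O(n⁴) grows faster than O(n), f(n) = O(g(n)) is false.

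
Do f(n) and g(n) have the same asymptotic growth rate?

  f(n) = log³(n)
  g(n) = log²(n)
False

f(n) = log³(n) is O(log³ n), and g(n) = log²(n) is O(log² n).
Since they have different growth rates, f(n) = Θ(g(n)) is false.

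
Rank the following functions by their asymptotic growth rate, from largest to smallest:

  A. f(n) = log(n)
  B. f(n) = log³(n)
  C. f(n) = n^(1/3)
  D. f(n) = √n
D > C > B > A

Comparing growth rates:
D = √n is O(√n)
C = n^(1/3) is O(n^(1/3))
B = log³(n) is O(log³ n)
A = log(n) is O(log n)

Therefore, the order from fastest to slowest is: D > C > B > A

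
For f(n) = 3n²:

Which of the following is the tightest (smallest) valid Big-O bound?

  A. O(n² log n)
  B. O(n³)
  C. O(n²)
C

f(n) = 3n² is O(n²).
All listed options are valid Big-O bounds (upper bounds),
but O(n²) is the tightest (smallest valid bound).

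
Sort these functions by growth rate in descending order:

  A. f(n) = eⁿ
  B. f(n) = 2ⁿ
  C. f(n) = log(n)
A > B > C

Comparing growth rates:
A = eⁿ is O(eⁿ)
B = 2ⁿ is O(2ⁿ)
C = log(n) is O(log n)

Therefore, the order from fastest to slowest is: A > B > C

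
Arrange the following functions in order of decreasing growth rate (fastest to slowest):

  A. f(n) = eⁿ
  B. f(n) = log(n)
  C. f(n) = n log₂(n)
A > C > B

Comparing growth rates:
A = eⁿ is O(eⁿ)
C = n log₂(n) is O(n log n)
B = log(n) is O(log n)

Therefore, the order from fastest to slowest is: A > C > B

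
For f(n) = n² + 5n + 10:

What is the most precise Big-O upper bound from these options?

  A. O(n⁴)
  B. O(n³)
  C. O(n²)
C

f(n) = n² + 5n + 10 is O(n²).
All listed options are valid Big-O bounds (upper bounds),
but O(n²) is the tightest (smallest valid bound).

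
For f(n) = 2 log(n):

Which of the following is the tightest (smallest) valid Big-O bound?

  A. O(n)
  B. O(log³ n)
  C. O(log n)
C

f(n) = 2 log(n) is O(log n).
All listed options are valid Big-O bounds (upper bounds),
but O(log n) is the tightest (smallest valid bound).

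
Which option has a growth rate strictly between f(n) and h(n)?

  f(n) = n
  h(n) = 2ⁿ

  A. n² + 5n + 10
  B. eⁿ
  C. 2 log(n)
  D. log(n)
A

We need g(n) with n = o(g(n)) and g(n) = o(2ⁿ), i.e. O(n) ≺ g ≺ O(2ⁿ).
Check each option:
  A. n² + 5n + 10 — O(n²) is strictly between O(n) and O(2ⁿ) ✓
  B. eⁿ — O(eⁿ) does not grow strictly slower than h(n)
  C. 2 log(n) — O(log n) does not grow strictly faster than f(n)
  D. log(n) — O(log n) does not grow strictly faster than f(n)

Only option A (n² + 5n + 10) lies strictly between.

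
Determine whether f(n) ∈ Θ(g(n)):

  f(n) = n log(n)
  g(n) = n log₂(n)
True

f(n) = n log(n) and g(n) = n log₂(n) are both O(n log n).
Since they have the same asymptotic growth rate, f(n) = Θ(g(n)) is true.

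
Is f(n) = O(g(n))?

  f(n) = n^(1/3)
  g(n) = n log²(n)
True

f(n) = n^(1/3) is O(n^(1/3)), and g(n) = n log²(n) is O(n log² n).
Since O(n^(1/3)) ⊆ O(n log² n) (f grows no faster than g), f(n) = O(g(n)) is true.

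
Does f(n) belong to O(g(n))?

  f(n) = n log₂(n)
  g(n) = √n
False

f(n) = n log₂(n) is O(n log n), and g(n) = √n is O(√n).
Since O(n log n) grows faster than O(√n), f(n) = O(g(n)) is false.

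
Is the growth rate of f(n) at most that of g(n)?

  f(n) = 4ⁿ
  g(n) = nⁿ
True

f(n) = 4ⁿ is O(4ⁿ), and g(n) = nⁿ is O(nⁿ).
Since O(4ⁿ) ⊆ O(nⁿ) (f grows no faster than g), f(n) = O(g(n)) is true.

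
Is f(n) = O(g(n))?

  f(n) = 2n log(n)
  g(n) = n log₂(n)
True

f(n) = 2n log(n) and g(n) = n log₂(n) are both O(n log n).
Big-O permits equal growth rates (f ≤ c·g for some c), so f(n) = O(g(n)) is true.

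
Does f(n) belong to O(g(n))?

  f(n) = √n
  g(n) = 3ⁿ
True

f(n) = √n is O(√n), and g(n) = 3ⁿ is O(3ⁿ).
Since O(√n) ⊆ O(3ⁿ) (f grows no faster than g), f(n) = O(g(n)) is true.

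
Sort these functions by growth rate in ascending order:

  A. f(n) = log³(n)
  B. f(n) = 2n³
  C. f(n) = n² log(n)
A < C < B

Comparing growth rates:
A = log³(n) is O(log³ n)
C = n² log(n) is O(n² log n)
B = 2n³ is O(n³)

Therefore, the order from slowest to fastest is: A < C < B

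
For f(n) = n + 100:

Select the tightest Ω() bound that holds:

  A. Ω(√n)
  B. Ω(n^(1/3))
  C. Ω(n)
C

f(n) = n + 100 is Ω(n).
All listed options are valid Big-Ω bounds (lower bounds),
but Ω(n) is the tightest (largest valid bound).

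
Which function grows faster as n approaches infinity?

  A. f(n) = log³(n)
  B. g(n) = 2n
B

f(n) = log³(n) is O(log³ n), while g(n) = 2n is O(n).
Since O(n) grows faster than O(log³ n), g(n) dominates.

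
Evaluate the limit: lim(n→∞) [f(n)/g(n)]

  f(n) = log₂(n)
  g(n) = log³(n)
0

Since log₂(n) (O(log n)) grows slower than log³(n) (O(log³ n)),
the ratio f(n)/g(n) → 0 as n → ∞.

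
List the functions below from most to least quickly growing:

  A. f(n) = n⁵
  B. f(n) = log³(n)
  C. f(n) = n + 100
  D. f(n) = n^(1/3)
A > C > D > B

Comparing growth rates:
A = n⁵ is O(n⁵)
C = n + 100 is O(n)
D = n^(1/3) is O(n^(1/3))
B = log³(n) is O(log³ n)

Therefore, the order from fastest to slowest is: A > C > D > B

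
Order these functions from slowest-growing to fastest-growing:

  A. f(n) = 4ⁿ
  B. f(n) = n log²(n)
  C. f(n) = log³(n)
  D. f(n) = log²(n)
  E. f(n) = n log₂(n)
D < C < E < B < A

Comparing growth rates:
D = log²(n) is O(log² n)
C = log³(n) is O(log³ n)
E = n log₂(n) is O(n log n)
B = n log²(n) is O(n log² n)
A = 4ⁿ is O(4ⁿ)

Therefore, the order from slowest to fastest is: D < C < E < B < A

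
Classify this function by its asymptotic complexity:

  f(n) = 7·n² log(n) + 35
O(n² log n)

The dominant term in 7·n² log(n) + 35 is 7·n² log(n), which is Θ(n² log n).
Lower-order terms (35) are asymptotically negligible.
Constants are absorbed, so the tightest bound is O(n² log n).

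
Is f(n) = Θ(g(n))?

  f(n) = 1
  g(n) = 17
True

f(n) = 1 and g(n) = 17 are both O(1).
Since they have the same asymptotic growth rate, f(n) = Θ(g(n)) is true.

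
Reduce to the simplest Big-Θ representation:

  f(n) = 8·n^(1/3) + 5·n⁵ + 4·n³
Θ(n⁵)

Order the terms by growth rate: 8·n^(1/3) ≺ 4·n³ ≺ 5·n⁵.
The fastest-growing term 5·n⁵ dominates as n → ∞; dropping its constant factor gives Θ(n⁵).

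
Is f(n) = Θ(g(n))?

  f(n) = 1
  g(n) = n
False

f(n) = 1 is O(1), and g(n) = n is O(n).
Since they have different growth rates, f(n) = Θ(g(n)) is false.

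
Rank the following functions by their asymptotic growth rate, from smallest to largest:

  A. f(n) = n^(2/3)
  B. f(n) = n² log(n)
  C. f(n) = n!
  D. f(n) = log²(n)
D < A < B < C

Comparing growth rates:
D = log²(n) is O(log² n)
A = n^(2/3) is O(n^(2/3))
B = n² log(n) is O(n² log n)
C = n! is O(n!)

Therefore, the order from slowest to fastest is: D < A < B < C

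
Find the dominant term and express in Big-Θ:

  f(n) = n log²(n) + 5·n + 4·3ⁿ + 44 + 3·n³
Θ(3ⁿ)

Order the terms by growth rate: 44 ≺ 5·n ≺ n log²(n) ≺ 3·n³ ≺ 4·3ⁿ.
The fastest-growing term 4·3ⁿ dominates as n → ∞; dropping its constant factor gives Θ(3ⁿ).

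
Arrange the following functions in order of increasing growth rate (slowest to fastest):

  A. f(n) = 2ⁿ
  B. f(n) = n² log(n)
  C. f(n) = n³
B < C < A

Comparing growth rates:
B = n² log(n) is O(n² log n)
C = n³ is O(n³)
A = 2ⁿ is O(2ⁿ)

Therefore, the order from slowest to fastest is: B < C < A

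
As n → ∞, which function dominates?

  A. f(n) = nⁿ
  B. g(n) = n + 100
A

f(n) = nⁿ is O(nⁿ), while g(n) = n + 100 is O(n).
Since O(nⁿ) grows faster than O(n), f(n) dominates.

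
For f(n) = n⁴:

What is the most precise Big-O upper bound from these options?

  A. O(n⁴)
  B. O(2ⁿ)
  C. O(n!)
A

f(n) = n⁴ is O(n⁴).
All listed options are valid Big-O bounds (upper bounds),
but O(n⁴) is the tightest (smallest valid bound).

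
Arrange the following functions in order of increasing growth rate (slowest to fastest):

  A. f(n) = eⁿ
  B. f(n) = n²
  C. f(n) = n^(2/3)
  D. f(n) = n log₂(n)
C < D < B < A

Comparing growth rates:
C = n^(2/3) is O(n^(2/3))
D = n log₂(n) is O(n log n)
B = n² is O(n²)
A = eⁿ is O(eⁿ)

Therefore, the order from slowest to fastest is: C < D < B < A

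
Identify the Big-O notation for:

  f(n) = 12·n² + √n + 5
O(n²)

The dominant term in 12·n² + √n + 5 is 12·n², which is Θ(n²).
Lower-order terms (√n, 5) are asymptotically negligible.
Constants are absorbed, so the tightest bound is O(n²).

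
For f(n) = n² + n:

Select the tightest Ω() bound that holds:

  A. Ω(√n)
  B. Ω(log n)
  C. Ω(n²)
C

f(n) = n² + n is Ω(n²).
All listed options are valid Big-Ω bounds (lower bounds),
but Ω(n²) is the tightest (largest valid bound).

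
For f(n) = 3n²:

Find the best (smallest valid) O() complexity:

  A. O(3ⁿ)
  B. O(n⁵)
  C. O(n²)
C

f(n) = 3n² is O(n²).
All listed options are valid Big-O bounds (upper bounds),
but O(n²) is the tightest (smallest valid bound).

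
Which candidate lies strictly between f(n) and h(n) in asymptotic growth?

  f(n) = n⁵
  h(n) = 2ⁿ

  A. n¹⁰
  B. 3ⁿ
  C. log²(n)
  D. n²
A

We need g(n) with n⁵ = o(g(n)) and g(n) = o(2ⁿ), i.e. O(n⁵) ≺ g ≺ O(2ⁿ).
Check each option:
  A. n¹⁰ — O(n¹⁰) is strictly between O(n⁵) and O(2ⁿ) ✓
  B. 3ⁿ — O(3ⁿ) does not grow strictly slower than h(n)
  C. log²(n) — O(log² n) does not grow strictly faster than f(n)
  D. n² — O(n²) does not grow strictly faster than f(n)

Only option A (n¹⁰) lies strictly between.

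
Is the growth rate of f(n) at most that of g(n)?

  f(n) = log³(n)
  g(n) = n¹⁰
True

f(n) = log³(n) is O(log³ n), and g(n) = n¹⁰ is O(n¹⁰).
Since O(log³ n) ⊆ O(n¹⁰) (f grows no faster than g), f(n) = O(g(n)) is true.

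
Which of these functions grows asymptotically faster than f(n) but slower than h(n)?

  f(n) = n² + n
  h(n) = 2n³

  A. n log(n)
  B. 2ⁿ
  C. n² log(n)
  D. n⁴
C

We need g(n) with n² + n = o(g(n)) and g(n) = o(2n³), i.e. O(n²) ≺ g ≺ O(n³).
Check each option:
  A. n log(n) — O(n log n) does not grow strictly faster than f(n)
  B. 2ⁿ — O(2ⁿ) does not grow strictly slower than h(n)
  C. n² log(n) — O(n² log n) is strictly between O(n²) and O(n³) ✓
  D. n⁴ — O(n⁴) does not grow strictly slower than h(n)

Only option C (n² log(n)) lies strictly between.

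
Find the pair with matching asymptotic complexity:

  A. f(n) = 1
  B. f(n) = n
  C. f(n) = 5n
B and C

Examining each function:
  A. 1 is O(1)
  B. n is O(n)
  C. 5n is O(n)

Functions B and C both have the same complexity class.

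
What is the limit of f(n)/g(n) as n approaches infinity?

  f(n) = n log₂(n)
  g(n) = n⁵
0

Since n log₂(n) (O(n log n)) grows slower than n⁵ (O(n⁵)),
the ratio f(n)/g(n) → 0 as n → ∞.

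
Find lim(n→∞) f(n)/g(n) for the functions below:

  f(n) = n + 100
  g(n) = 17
∞

Since n + 100 (O(n)) grows faster than 17 (O(1)),
the ratio f(n)/g(n) → ∞ as n → ∞.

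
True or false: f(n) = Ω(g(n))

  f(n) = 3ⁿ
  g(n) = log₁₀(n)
True

f(n) = 3ⁿ is O(3ⁿ), and g(n) = log₁₀(n) is O(log n).
Since O(3ⁿ) grows at least as fast as O(log n), f(n) = Ω(g(n)) is true.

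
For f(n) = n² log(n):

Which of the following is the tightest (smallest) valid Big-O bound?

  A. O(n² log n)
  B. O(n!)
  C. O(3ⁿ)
A

f(n) = n² log(n) is O(n² log n).
All listed options are valid Big-O bounds (upper bounds),
but O(n² log n) is the tightest (smallest valid bound).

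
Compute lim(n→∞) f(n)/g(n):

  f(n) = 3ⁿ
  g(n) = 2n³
∞

Since 3ⁿ (O(3ⁿ)) grows faster than 2n³ (O(n³)),
the ratio f(n)/g(n) → ∞ as n → ∞.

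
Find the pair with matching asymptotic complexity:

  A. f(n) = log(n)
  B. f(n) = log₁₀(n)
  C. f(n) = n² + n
A and B

Examining each function:
  A. log(n) is O(log n)
  B. log₁₀(n) is O(log n)
  C. n² + n is O(n²)

Functions A and B both have the same complexity class.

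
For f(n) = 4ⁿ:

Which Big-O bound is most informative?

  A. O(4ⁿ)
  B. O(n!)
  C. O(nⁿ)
A

f(n) = 4ⁿ is O(4ⁿ).
All listed options are valid Big-O bounds (upper bounds),
but O(4ⁿ) is the tightest (smallest valid bound).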